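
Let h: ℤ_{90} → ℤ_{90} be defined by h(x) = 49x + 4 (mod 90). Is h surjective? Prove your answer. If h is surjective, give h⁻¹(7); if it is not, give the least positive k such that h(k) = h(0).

Recall that h is surjective if every y in the codomain equals h(x) for some x in the domain.
Since gcd(49, 90) = 1, 49 is invertible modulo 90. Euclid's algorithm: 90 = 1·49 + 41, 49 = 1·41 + 8, 41 = 5·8 + 1; back-substituting gives 1 = 79·49 − 43·90, so 49⁻¹ ≡ 79 (mod 90).
Then y ↦ 79(y − 4) is a two-sided inverse to h, so every y ∈ ℤ_{90} has a preimage.
So h is surjective.
Since h is surjective, we compute h⁻¹(7): solve 49x + 4 ≡ 7 (mod 90), i.e. 49x ≡ 3 (mod 90).
Multiplying by 49⁻¹ = 79 gives x ≡ 79·3 = 237 = 2·90 + 57 ≡ 57 (mod 90).
Check: h(57) = 49·57 + 4 = 2797 = 31·90 + 7 ≡ 7 (mod 90).

57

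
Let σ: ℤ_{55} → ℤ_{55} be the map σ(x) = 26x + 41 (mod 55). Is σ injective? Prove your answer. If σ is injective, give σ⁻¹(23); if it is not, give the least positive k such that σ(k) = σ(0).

12

If σ(s) = σ(t), then 26s ≡ 26t (mod 55). Because gcd(26, 55) = 1, we may cancel 26 to get s ≡ t (mod 55).
Therefore σ is injective.
We now compute 26⁻¹ mod 55 explicitly. Euclid's algorithm: 55 = 2·26 + 3, 26 = 8·3 + 2, 3 = 1·2 + 1; back-substituting gives 1 = 36·26 − 17·55, so 26⁻¹ ≡ 36 (mod 55).
Since σ is injective, we find σ⁻¹(23): we need 26x ≡ 23 − 41 ≡ 37 (mod 55). Using 26⁻¹ = 36: x ≡ 36·37 = 1332 = 24·55 + 12, so x = 12.
Check: σ(12) = 26·12 + 41 = 353 = 6·55 + 23 ≡ 23 (mod 55).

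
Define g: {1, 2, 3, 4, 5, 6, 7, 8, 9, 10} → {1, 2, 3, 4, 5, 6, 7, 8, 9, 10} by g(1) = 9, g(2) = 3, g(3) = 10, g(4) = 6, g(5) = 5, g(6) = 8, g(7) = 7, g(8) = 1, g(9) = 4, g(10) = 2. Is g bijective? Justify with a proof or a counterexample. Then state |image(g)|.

The values 9, 3, 10, 6, 5, 8, 7, 1, 4, 2 are a permutation of {1, 2, 3, 4, 5, 6, 7, 8, 9, 10}: each element appears exactly once.
So g is injective and surjective, hence bijective.
The image of g is {1, 2, 3, 4, 5, 6, 7, 8, 9, 10}, which has 10 elements.

10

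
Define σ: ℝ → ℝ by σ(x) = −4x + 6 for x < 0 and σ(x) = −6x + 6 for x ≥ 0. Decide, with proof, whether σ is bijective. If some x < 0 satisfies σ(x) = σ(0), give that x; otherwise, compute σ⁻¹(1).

Both pieces are strictly decreasing (slopes −4 and −6), so each is injective on its own interval.
The left piece maps (−∞, 0) onto (6, ∞); the right piece maps [0, ∞) onto (−∞, 6].
Since 6 = 6, the images partition ℝ: σ is injective and surjective, hence bijective.
Because the two images are disjoint, no x < 0 has σ(x) = σ(0), so we compute σ⁻¹(1): 1 lies in (−∞, 6], so solve −6x + 6 = 1: x = (1 − 6)/(−6) = 5/6.

5/6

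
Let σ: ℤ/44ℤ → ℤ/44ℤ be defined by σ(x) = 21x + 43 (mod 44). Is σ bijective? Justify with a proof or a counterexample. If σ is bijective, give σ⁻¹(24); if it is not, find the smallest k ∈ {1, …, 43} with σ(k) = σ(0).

By definition, injectivity means: for all u, v in the domain, σ(u) = σ(v) implies u = v.
Suppose σ(u) = σ(v) in ℤ/44ℤ. Then 21u + 43 ≡ 21v + 43 (mod 44), therefore 21(u − v) ≡ 0 (mod 44).
Since gcd(21, 44) = 1, 21 is invertible modulo 44, so u − v ≡ 0 (mod 44), i.e. u = v.
We now compute 21⁻¹ mod 44 explicitly. Euclid's algorithm: 44 = 2·21 + 2, 21 = 10·2 + 1; back-substituting gives 1 = 21·21 − 10·44, so 21⁻¹ ≡ 21 (mod 44).
Then y ↦ 21(y − 43) is a two-sided inverse to σ, so every y ∈ ℤ/44ℤ has a preimage.
So σ is bijective.
Since σ is bijective, we compute σ⁻¹(24): solve 21x + 43 ≡ 24 (mod 44), i.e. 21x ≡ 25 (mod 44).
Multiplying by 21⁻¹ = 21 gives x ≡ 21·25 = 525 = 11·44 + 41 ≡ 41 (mod 44).
Check: σ(41) = 21·41 + 43 = 904 = 20·44 + 24 ≡ 24 (mod 44).

41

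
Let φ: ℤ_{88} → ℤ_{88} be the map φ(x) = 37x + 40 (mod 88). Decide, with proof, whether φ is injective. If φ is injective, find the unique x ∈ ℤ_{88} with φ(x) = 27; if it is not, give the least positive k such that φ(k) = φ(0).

Recall: injectivity means: for all s, t in the domain, φ(s) = φ(t) implies s = t.
If φ(s) = φ(t), then 37s ≡ 37t (mod 88). Because gcd(37, 88) = 1, we may cancel 37 to get s ≡ t (mod 88).
So φ is injective.
We now compute 37⁻¹ mod 88 explicitly. Euclid's algorithm: 88 = 2·37 + 14, 37 = 2·14 + 9, 14 = 1·9 + 5, 9 = 1·5 + 4, 5 = 1·4 + 1; back-substituting gives 1 = 69·37 − 29·88, so 37⁻¹ ≡ 69 (mod 88).
Since φ is injective, we compute φ⁻¹(27): solve 37x + 40 ≡ 27 (mod 88), i.e. 37x ≡ 75 (mod 88).
Multiplying by 37⁻¹ = 69 gives x ≡ 69·75 = 5175 = 58·88 + 71 ≡ 71 (mod 88).
Check: φ(71) = 37·71 + 40 = 2667 = 30·88 + 27 ≡ 27 (mod 88).

71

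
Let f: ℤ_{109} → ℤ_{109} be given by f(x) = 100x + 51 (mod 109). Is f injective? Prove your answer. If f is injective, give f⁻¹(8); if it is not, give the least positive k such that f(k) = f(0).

29

Suppose f(s) = f(t) in ℤ_{109}. Then 100s + 51 ≡ 100t + 51 (mod 109), therefore 100(s − t) ≡ 0 (mod 109).
Since gcd(100, 109) = 1, 100 is invertible modulo 109, hence s − t ≡ 0 (mod 109), i.e. s = t.
Thus f is injective.
We now compute 100⁻¹ mod 109 explicitly. Euclid's algorithm: 109 = 1·100 + 9, 100 = 11·9 + 1; back-substituting gives 1 = 12·100 − 11·109, so 100⁻¹ ≡ 12 (mod 109).
Since f is injective, we find f⁻¹(8): we need 100x ≡ 8 − 51 ≡ 66 (mod 109). Using 100⁻¹ = 12: x ≡ 12·66 = 792 = 7·109 + 29, so x = 29.
Check: f(29) = 100·29 + 51 = 2951 = 27·109 + 8 ≡ 8 (mod 109).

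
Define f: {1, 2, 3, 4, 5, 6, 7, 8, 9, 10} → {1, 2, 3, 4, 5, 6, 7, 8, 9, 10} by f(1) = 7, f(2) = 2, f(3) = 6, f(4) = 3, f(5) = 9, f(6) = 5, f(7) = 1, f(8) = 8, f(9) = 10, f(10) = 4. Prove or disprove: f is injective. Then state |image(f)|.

10

The values f(1), …, f(10) are 7, 2, 6, 3, 9, 5, 1, 8, 10, 4 — all distinct.
So f(u) = f(v) only when u = v, and f is injective.
The image of f is {1, 2, 3, 4, 5, 6, 7, 8, 9, 10}, which has 10 elements.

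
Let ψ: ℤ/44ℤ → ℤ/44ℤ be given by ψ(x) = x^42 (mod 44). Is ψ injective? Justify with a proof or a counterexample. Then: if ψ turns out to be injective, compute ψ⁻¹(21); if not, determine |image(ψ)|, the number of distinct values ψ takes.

12

ψ(10): Repeated squaring mod 44: 10^1 ≡ 10, 10^2 ≡ 10² = 100 ≡ 12, 10^4 ≡ 12² = 144 ≡ 12, 10^8 ≡ 12² = 144 ≡ 12, 10^16 ≡ 12² = 144 ≡ 12, 10^32 ≡ 12² = 144 ≡ 12. Since 42 = 32 + 8 + 2, 10^42 ≡ 12·12·12: 12·12 = 144 ≡ 12, then 12·12 = 144 ≡ 12. So 10^42 ≡ 12 (mod 44).
ψ(12): Repeated squaring mod 44: 12^1 ≡ 12, 12^2 ≡ 12² = 144 ≡ 12, 12^4 ≡ 12² = 144 ≡ 12, 12^8 ≡ 12² = 144 ≡ 12, 12^16 ≡ 12² = 144 ≡ 12, 12^32 ≡ 12² = 144 ≡ 12. Since 42 = 32 + 8 + 2, 12^42 ≡ 12·12·12: 12·12 = 144 ≡ 12, then 12·12 = 144 ≡ 12. So 12^42 ≡ 12 (mod 44).
So ψ(10) = ψ(12) = 12 while 10 ≠ 12, thus ψ is not injective.
Since ψ is not injective, we determine |image(ψ)|. Computing x^42 mod 44 for each x (by repeated squaring, reducing mod 44 at every step), the values ψ(0), ψ(1), …, ψ(43) are: 0, 1, 4, 9, 16, 25, 36, 5, 20, 37, 12, 33, 12, 37, 20, 5, 36, 25, 16, 9, 4, 1, 0, 1, 4, 9, 16, 25, 36, 5, 20, 37, 12, 33, 12, 37, 20, 5, 36, 25, 16, 9, 4, 1.
The distinct values are {0, 1, 4, 5, 9, 12, 16, 20, 25, 33, 36, 37}; there are 12 of them.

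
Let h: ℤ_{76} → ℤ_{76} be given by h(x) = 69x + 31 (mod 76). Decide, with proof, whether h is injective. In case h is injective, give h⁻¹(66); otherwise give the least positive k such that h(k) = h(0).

If h(x_1) = h(x_2), then 69x_1 ≡ 69x_2 (mod 76). Because gcd(69, 76) = 1, we may cancel 69 to get x_1 ≡ x_2 (mod 76).
Hence h is injective.
We now compute 69⁻¹ mod 76 explicitly. Euclid's algorithm: 76 = 1·69 + 7, 69 = 9·7 + 6, 7 = 1·6 + 1; back-substituting gives 1 = 65·69 − 59·76, so 69⁻¹ ≡ 65 (mod 76).
Since h is injective, we find h⁻¹(66): we need 69x ≡ 66 − 31 ≡ 35 (mod 76). Using 69⁻¹ = 65: x ≡ 65·35 = 2275 = 29·76 + 71, so x = 71.
Check: h(71) = 69·71 + 31 = 4930 = 64·76 + 66 ≡ 66 (mod 76).

71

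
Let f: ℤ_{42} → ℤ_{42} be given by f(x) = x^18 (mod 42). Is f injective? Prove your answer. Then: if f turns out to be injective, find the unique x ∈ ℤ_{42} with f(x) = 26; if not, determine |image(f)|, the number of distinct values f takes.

8

f(2): Repeated squaring mod 42: 2^1 ≡ 2, 2^2 ≡ 2² = 4, 2^4 ≡ 4² = 16, 2^8 ≡ 16² = 256 ≡ 4, 2^16 ≡ 4² = 16. Since 18 = 16 + 2, 2^18 ≡ 16·4: 16·4 = 64 ≡ 22. So 2^18 ≡ 22 (mod 42).
f(4): Repeated squaring mod 42: 4^1 ≡ 4, 4^2 ≡ 4² = 16, 4^4 ≡ 16² = 256 ≡ 4, 4^8 ≡ 4² = 16, 4^16 ≡ 16² = 256 ≡ 4. Since 18 = 16 + 2, 4^18 ≡ 4·16: 4·16 = 64 ≡ 22. So 4^18 ≡ 22 (mod 42).
So f(2) = f(4) = 22 while 2 ≠ 4, hence f is not injective.
Since f is not injective, we determine |image(f)|. Computing x^18 mod 42 for each x (by repeated squaring, reducing mod 42 at every step), the values f(0), f(1), …, f(41) are: 0, 1, 22, 15, 22, 1, 36, 7, 22, 15, 22, 1, 36, 1, 28, 15, 22, 1, 36, 1, 22, 21, 22, 1, 36, 1, 22, 15, 28, 1, 36, 1, 22, 15, 22, 7, 36, 1, 22, 15, 22, 1.
The distinct values are {0, 1, 7, 15, 21, 22, 28, 36}; there are 8 of them.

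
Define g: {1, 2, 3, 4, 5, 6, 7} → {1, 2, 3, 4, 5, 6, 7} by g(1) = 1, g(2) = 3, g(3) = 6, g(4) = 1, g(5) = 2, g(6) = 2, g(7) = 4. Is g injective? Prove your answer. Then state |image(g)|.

g(1) = 1 = g(4) with 1 ≠ 4, so g is not injective.
The image of g is {1, 2, 3, 4, 6}, which has 5 elements.

5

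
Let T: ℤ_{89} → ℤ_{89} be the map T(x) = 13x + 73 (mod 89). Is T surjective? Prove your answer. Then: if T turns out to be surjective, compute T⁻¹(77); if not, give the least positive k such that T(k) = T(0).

Since gcd(13, 89) = 1, 13 is invertible modulo 89. Euclid's algorithm: 89 = 6·13 + 11, 13 = 1·11 + 2, 11 = 5·2 + 1; back-substituting gives 1 = 48·13 − 7·89, so 13⁻¹ ≡ 48 (mod 89).
Then y ↦ 48(y − 73) is a two-sided inverse to T, so every y ∈ ℤ_{89} has a preimage.
Therefore T is surjective.
Since T is surjective, we find T⁻¹(77): we need 13x ≡ 77 − 73 ≡ 4 (mod 89). Using 13⁻¹ = 48: x ≡ 48·4 = 192 = 2·89 + 14, so x = 14.
Check: T(14) = 13·14 + 73 = 255 = 2·89 + 77 ≡ 77 (mod 89).

14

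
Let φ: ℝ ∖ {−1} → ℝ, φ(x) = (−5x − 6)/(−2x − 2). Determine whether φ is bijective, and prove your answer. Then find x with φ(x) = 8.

-10/11

If φ(x) = 5/2, cross-multiplying gives −2(−5x − 6) = −5(−2x − 2), which simplifies to 12 = 10 — false.  So 5/2 has no preimage and φ is not surjective.
Therefore φ is not bijective.
Solving φ(x) = 8: cross-multiplying gives −5x − 6 = 8(−2x − 2), which rearranges to 11x = −10, so x = −10/11.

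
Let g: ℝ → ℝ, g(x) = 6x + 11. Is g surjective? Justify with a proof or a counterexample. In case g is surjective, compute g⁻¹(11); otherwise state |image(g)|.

0

For any y ∈ ℝ, x = (y − 11)/6 satisfies g(x) = y.
Therefore g is surjective.
Since g is surjective, we compute g⁻¹(11) = (11 − 11)/6 = 0.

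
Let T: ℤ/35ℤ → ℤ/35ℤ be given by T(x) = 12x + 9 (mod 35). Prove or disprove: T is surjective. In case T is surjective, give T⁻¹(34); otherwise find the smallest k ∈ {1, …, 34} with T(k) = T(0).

5

Since gcd(12, 35) = 1, 12 is invertible modulo 35. Euclid's algorithm: 35 = 2·12 + 11, 12 = 1·11 + 1; back-substituting gives 1 = 3·12 − 1·35, so 12⁻¹ ≡ 3 (mod 35).
Then y ↦ 3(y − 9) is a two-sided inverse to T, so every y ∈ ℤ/35ℤ has a preimage.
Thus T is surjective.
Since T is surjective, we compute T⁻¹(34): solve 12x + 9 ≡ 34 (mod 35), i.e. 12x ≡ 25 (mod 35).
Multiplying by 12⁻¹ = 3 gives x ≡ 3·25 = 75 = 2·35 + 5 ≡ 5 (mod 35).
Check: T(5) = 12·5 + 9 = 69 = 1·35 + 34 ≡ 34 (mod 35).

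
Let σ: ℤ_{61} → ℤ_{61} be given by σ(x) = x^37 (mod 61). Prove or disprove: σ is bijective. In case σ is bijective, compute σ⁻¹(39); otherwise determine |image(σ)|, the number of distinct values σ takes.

Since 61 is prime, the nonzero elements of ℤ_{61} form a cyclic group of order 60.
As gcd(37, 60) = 1, raising to the 37th power is a bijection on this group: if u^37 ≡ v^37 then (uv^{−1})^37 = 1, and the only element of order dividing gcd(37, 60) = 1 is 1, so u = v.
With σ(0) = 0 this makes σ injective on all of ℤ_{61}, hence bijective (finite equal-size domain and codomain). In particular σ is bijective.
Since σ is bijective, we find the preimage of 39. The inverse of x ↦ x^37 on (ℤ_{61})^× is x ↦ x^13, because 37·13 = 481 = 8·60 + 1 ≡ 1 (mod 60) and x^{60} = 1 for x ≠ 0 (Fermat). So σ⁻¹(39) = 39^13 mod 61.
Repeated squaring mod 61: 39^1 ≡ 39, 39^2 ≡ 39² = 1521 ≡ 57, 39^4 ≡ 57² = 3249 ≡ 16, 39^8 ≡ 16² = 256 ≡ 12. Since 13 = 8 + 4 + 1, 39^13 ≡ 12·16·39: 12·16 = 192 ≡ 9, then 9·39 = 351 ≡ 46. So 39^13 ≡ 46 (mod 61).
Hence σ⁻¹(39) = 46.

46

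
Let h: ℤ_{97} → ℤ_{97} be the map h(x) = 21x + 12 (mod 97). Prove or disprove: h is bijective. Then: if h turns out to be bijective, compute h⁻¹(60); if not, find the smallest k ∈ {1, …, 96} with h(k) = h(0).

30

If h(s) = h(t), then 21s ≡ 21t (mod 97). Because gcd(21, 97) = 1, we may cancel 21 to get s ≡ t (mod 97).
We now compute 21⁻¹ mod 97 explicitly. Euclid's algorithm: 97 = 4·21 + 13, 21 = 1·13 + 8, 13 = 1·8 + 5, 8 = 1·5 + 3, 5 = 1·3 + 2, 3 = 1·2 + 1; back-substituting gives 1 = 37·21 − 8·97, so 21⁻¹ ≡ 37 (mod 97).
Then y ↦ 37(y − 12) is a two-sided inverse to h, so every y ∈ ℤ_{97} has a preimage.
So h is bijective.
Since h is bijective, we compute h⁻¹(60): solve 21x + 12 ≡ 60 (mod 97), i.e. 21x ≡ 48 (mod 97).
Multiplying by 21⁻¹ = 37 gives x ≡ 37·48 = 1776 = 18·97 + 30 ≡ 30 (mod 97).
Check: h(30) = 21·30 + 12 = 642 = 6·97 + 60 ≡ 60 (mod 97).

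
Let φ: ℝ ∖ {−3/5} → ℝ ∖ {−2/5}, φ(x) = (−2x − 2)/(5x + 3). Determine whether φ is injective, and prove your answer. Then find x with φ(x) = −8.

Suppose φ(x_1) = φ(x_2). Cross-multiplying: (−2x_1 − 2)(5x_2 + 3) = (−2x_2 − 2)(5x_1 + 3).
Expanding both sides and cancelling the symmetric terms leaves 4·(x_1 − x_2) = 0. Since 4 ≠ 0, x_1 = x_2. Hence φ is injective.
Solving φ(x) = −8: cross-multiplying gives −2x − 2 = −8(5x + 3), which rearranges to 38x = −22, so x = −11/19.

-11/19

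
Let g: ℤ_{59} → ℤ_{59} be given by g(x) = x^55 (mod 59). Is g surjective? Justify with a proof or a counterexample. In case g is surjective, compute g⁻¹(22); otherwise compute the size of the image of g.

57

Since 59 is prime, the nonzero elements of ℤ_{59} form a cyclic group of order 58.
As gcd(55, 58) = 1, raising to the 55th power is a bijection on this group: if x_1^55 ≡ x_2^55 then (x_1x_2^{−1})^55 = 1, and the only element of order dividing gcd(55, 58) = 1 is 1, so x_1 = x_2.
With g(0) = 0 this makes g injective on all of ℤ_{59}, hence bijective (finite equal-size domain and codomain). In particular g is surjective.
Since g is surjective, we find the preimage of 22. The inverse of x ↦ x^55 on (ℤ_{59})^× is x ↦ x^19, because 55·19 = 1045 = 18·58 + 1 ≡ 1 (mod 58) and x^{58} = 1 for x ≠ 0 (Fermat). So g⁻¹(22) = 22^19 mod 59.
Repeated squaring mod 59: 22^1 ≡ 22, 22^2 ≡ 22² = 484 ≡ 12, 22^4 ≡ 12² = 144 ≡ 26, 22^8 ≡ 26² = 676 ≡ 27, 22^16 ≡ 27² = 729 ≡ 21. Since 19 = 16 + 2 + 1, 22^19 ≡ 21·12·22: 21·12 = 252 ≡ 16, then 16·22 = 352 ≡ 57. So 22^19 ≡ 57 (mod 59).
Hence g⁻¹(22) = 57.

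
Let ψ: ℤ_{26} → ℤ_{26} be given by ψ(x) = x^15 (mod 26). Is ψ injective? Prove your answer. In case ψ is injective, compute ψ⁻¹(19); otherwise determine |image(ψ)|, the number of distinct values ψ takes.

ψ(1) = 1^15 = 1.
ψ(3): Repeated squaring mod 26: 3^1 ≡ 3, 3^2 ≡ 3² = 9, 3^4 ≡ 9² = 81 ≡ 3, 3^8 ≡ 3² = 9. Since 15 = 8 + 4 + 2 + 1, 3^15 ≡ 9·3·9·3: 9·3 = 27 ≡ 1, then 1·9 = 9, then 9·3 = 27 ≡ 1. So 3^15 ≡ 1 (mod 26).
So ψ(1) = ψ(3) = 1 while 1 ≠ 3, therefore ψ is not injective.
Since ψ is not injective, we determine |image(ψ)|. Computing x^15 mod 26 for each x (by repeated squaring, reducing mod 26 at every step), the values ψ(0), ψ(1), …, ψ(25) are: 0, 1, 8, 1, 12, 21, 8, 5, 18, 1, 12, 5, 12, 13, 14, 21, 14, 25, 8, 21, 18, 5, 14, 25, 18, 25.
The distinct values are {0, 1, 5, 8, 12, 13, 14, 18, 21, 25}; there are 10 of them.

10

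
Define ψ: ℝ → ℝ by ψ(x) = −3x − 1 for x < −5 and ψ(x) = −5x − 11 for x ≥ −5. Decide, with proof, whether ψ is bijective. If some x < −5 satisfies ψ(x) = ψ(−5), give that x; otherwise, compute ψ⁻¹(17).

Both pieces are strictly decreasing (slopes −3 and −5), so each is injective on its own interval.
The left piece maps (−∞, −5) onto (14, ∞); the right piece maps [−5, ∞) onto (−∞, 14].
Since 14 = 14, the images partition ℝ: ψ is injective and surjective, hence bijective.
Because the two images are disjoint, no x < −5 has ψ(x) = ψ(−5), so we compute ψ⁻¹(17): 17 lies in (14, ∞), so solve −3x − 1 = 17: x = (17 + 1)/(−3) = −6.

-6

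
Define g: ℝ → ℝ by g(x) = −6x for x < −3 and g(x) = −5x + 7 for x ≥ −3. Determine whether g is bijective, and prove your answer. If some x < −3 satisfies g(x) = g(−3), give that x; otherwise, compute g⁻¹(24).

-11/3

Both pieces are strictly decreasing (slopes −6 and −5), so each is injective on its own interval.
The left piece maps (−∞, −3) onto (18, ∞); the right piece maps [−3, ∞) onto (−∞, 22].
These images overlap. In particular g(−3) = 22 (right piece), and solving −6x = 22 on the left piece gives x = −11/3 < −3.
So g(−11/3) = g(−3) with −11/3 ≠ −3, and g is not injective, hence not bijective. This x = −11/3 is the requested value below −3.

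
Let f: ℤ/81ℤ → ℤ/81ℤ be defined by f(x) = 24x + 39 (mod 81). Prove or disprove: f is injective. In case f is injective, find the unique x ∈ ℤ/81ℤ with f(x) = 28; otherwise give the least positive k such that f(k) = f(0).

27

We have gcd(24, 81) = 3 > 1. Taking u = 0 and v = 27: f(0) = 39 and f(27) = 24·27 + 39 = 687 ≡ 39 (mod 81).
So f(0) = f(27) while 0 ≠ 27, hence f is not injective.
Since f is not injective, we find the least positive k with f(k) = f(0): this means 24k ≡ 0 (mod 81), i.e. 81 ∣ 24k. Since gcd(24, 81) = 3, dividing through by 3 this holds exactly when 27 ∣ 8k, and as gcd(8, 27) = 1, exactly when 27 ∣ k.
The smallest positive such k is 27.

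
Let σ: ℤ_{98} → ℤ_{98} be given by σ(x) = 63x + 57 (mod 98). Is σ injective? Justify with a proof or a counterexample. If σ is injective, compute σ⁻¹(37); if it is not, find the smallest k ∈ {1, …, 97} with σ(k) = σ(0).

By definition, σ is injective if σ(a) = σ(b) implies a = b.
We have gcd(63, 98) = 7 > 1. Taking a = 0 and b = 14: σ(0) = 57 and σ(14) = 63·14 + 57 = 939 ≡ 57 (mod 98).
So σ(0) = σ(14) while 0 ≠ 14, so σ is not injective.
Since σ is not injective, we find the least positive k with σ(k) = σ(0): this means 63k ≡ 0 (mod 98), i.e. 98 ∣ 63k. Since gcd(63, 98) = 7, dividing through by 7 this holds exactly when 14 ∣ 9k, and as gcd(9, 14) = 1, exactly when 14 ∣ k.
The smallest positive such k is 14.

14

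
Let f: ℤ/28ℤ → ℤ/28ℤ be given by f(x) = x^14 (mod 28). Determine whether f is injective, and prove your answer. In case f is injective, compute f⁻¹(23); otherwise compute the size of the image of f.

f(6): Repeated squaring mod 28: 6^1 ≡ 6, 6^2 ≡ 6² = 36 ≡ 8, 6^4 ≡ 8² = 64 ≡ 8, 6^8 ≡ 8² = 64 ≡ 8. Since 14 = 8 + 4 + 2, 6^14 ≡ 8·8·8: 8·8 = 64 ≡ 8, then 8·8 = 64 ≡ 8. So 6^14 ≡ 8 (mod 28).
f(8): Repeated squaring mod 28: 8^1 ≡ 8, 8^2 ≡ 8² = 64 ≡ 8, 8^4 ≡ 8² = 64 ≡ 8, 8^8 ≡ 8² = 64 ≡ 8. Since 14 = 8 + 4 + 2, 8^14 ≡ 8·8·8: 8·8 = 64 ≡ 8, then 8·8 = 64 ≡ 8. So 8^14 ≡ 8 (mod 28).
So f(6) = f(8) = 8 while 6 ≠ 8, so f is not injective.
Since f is not injective, we determine |image(f)|. Computing x^14 mod 28 for each x (by repeated squaring, reducing mod 28 at every step), the values f(0), f(1), …, f(27) are: 0, 1, 4, 9, 16, 25, 8, 21, 8, 25, 16, 9, 4, 1, 0, 1, 4, 9, 16, 25, 8, 21, 8, 25, 16, 9, 4, 1.
The distinct values are {0, 1, 4, 8, 9, 16, 21, 25}; there are 8 of them.

8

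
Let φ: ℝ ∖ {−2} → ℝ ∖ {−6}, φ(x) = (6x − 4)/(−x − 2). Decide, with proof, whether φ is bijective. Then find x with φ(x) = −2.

2

Suppose φ(x_1) = φ(x_2). Cross-multiplying: (6x_1 − 4)(−x_2 − 2) = (6x_2 − 4)(−x_1 − 2).
Expanding both sides and cancelling the symmetric terms leaves −16·(x_1 − x_2) = 0. Since −16 ≠ 0, x_1 = x_2. Therefore φ is injective.
For any y ≠ −6, solving y(−x − 2) = 6x − 4 for x gives a well-defined x ≠ −2. So φ is surjective.
Therefore φ is bijective.
Solving φ(x) = −2: cross-multiplying gives 6x − 4 = −2(−x − 2), which rearranges to 4x = 8, so x = 2.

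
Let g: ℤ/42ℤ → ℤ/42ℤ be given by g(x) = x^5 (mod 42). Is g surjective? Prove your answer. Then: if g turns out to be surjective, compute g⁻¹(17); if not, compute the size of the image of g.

5

Computing x^5 mod 42 for each x (by repeated squaring, reducing mod 42 at every step), the values g(0), g(1), …, g(41) are: 0, 1, 32, 33, 16, 17, 6, 7, 8, 39, 40, 23, 24, 13, 14, 15, 4, 5, 30, 31, 20, 21, 22, 11, 12, 37, 38, 27, 28, 29, 18, 19, 2, 3, 34, 35, 36, 25, 26, 9, 10, 41.
Every element of ℤ/42ℤ appears exactly once in this list, so g is a bijection, and in particular surjective.
Since g is surjective, we read off the preimage of 17 from the same table: g(5) = 17, so g⁻¹(17) = 5.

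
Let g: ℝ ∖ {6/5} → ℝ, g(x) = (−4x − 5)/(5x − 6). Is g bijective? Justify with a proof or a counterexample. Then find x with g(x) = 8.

If g(x) = −4/5, cross-multiplying gives 5(−4x − 5) = −4(5x − 6), which simplifies to −25 = 24 — false.  So −4/5 has no preimage and g is not surjective.
Therefore g is not bijective.
Solving g(x) = 8: cross-multiplying gives −4x − 5 = 8(5x − 6), which rearranges to −44x = −43, so x = 43/44.

43/44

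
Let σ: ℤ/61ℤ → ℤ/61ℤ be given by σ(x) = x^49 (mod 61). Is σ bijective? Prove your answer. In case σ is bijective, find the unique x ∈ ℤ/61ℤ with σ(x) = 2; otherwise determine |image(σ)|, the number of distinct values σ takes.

Since 61 is prime, the nonzero elements of ℤ/61ℤ form a cyclic group of order 60.
As gcd(49, 60) = 1, raising to the 49th power is a bijection on this group: if u^49 ≡ v^49 then (uv^{−1})^49 = 1, and the only element of order dividing gcd(49, 60) = 1 is 1, so u = v.
With σ(0) = 0 this makes σ injective on all of ℤ/61ℤ, hence bijective (finite equal-size domain and codomain). In particular σ is bijective.
Since σ is bijective, we find the preimage of 2. The inverse of x ↦ x^49 on (ℤ/61ℤ)^× is x ↦ x^49, because 49·49 = 2401 = 40·60 + 1 ≡ 1 (mod 60) and x^{60} = 1 for x ≠ 0 (Fermat). So σ⁻¹(2) = 2^49 mod 61.
Repeated squaring mod 61: 2^1 ≡ 2, 2^2 ≡ 2² = 4, 2^4 ≡ 4² = 16, 2^8 ≡ 16² = 256 ≡ 12, 2^16 ≡ 12² = 144 ≡ 22, 2^32 ≡ 22² = 484 ≡ 57. Since 49 = 32 + 16 + 1, 2^49 ≡ 57·22·2: 57·22 = 1254 ≡ 34, then 34·2 = 68 ≡ 7. So 2^49 ≡ 7 (mod 61).
Hence σ⁻¹(2) = 7.

7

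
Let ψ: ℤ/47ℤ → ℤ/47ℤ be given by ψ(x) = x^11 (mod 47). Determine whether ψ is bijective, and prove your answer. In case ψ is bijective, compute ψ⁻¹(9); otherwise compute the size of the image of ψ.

18

Since 47 is prime, the nonzero elements of ℤ/47ℤ form a cyclic group of order 46.
As gcd(11, 46) = 1, raising to the 11th power is a bijection on this group: if s^11 ≡ t^11 then (st^{−1})^11 = 1, and the only element of order dividing gcd(11, 46) = 1 is 1, so s = t.
With ψ(0) = 0 this makes ψ injective on all of ℤ/47ℤ, hence bijective (finite equal-size domain and codomain). In particular ψ is bijective.
Since ψ is bijective, we find the preimage of 9. The inverse of x ↦ x^11 on (ℤ/47ℤ)^× is x ↦ x^21, because 11·21 = 231 = 5·46 + 1 ≡ 1 (mod 46) and x^{46} = 1 for x ≠ 0 (Fermat). So ψ⁻¹(9) = 9^21 mod 47.
Repeated squaring mod 47: 9^1 ≡ 9, 9^2 ≡ 9² = 81 ≡ 34, 9^4 ≡ 34² = 1156 ≡ 28, 9^8 ≡ 28² = 784 ≡ 32, 9^16 ≡ 32² = 1024 ≡ 37. Since 21 = 16 + 4 + 1, 9^21 ≡ 37·28·9: 37·28 = 1036 ≡ 2, then 2·9 = 18. So 9^21 ≡ 18 (mod 47).
Hence ψ⁻¹(9) = 18.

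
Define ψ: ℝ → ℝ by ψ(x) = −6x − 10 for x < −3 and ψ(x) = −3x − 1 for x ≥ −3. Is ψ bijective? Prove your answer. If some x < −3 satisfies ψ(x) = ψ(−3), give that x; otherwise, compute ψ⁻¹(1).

Both pieces are strictly decreasing (slopes −6 and −3), so each is injective on its own interval.
The left piece maps (−∞, −3) onto (8, ∞); the right piece maps [−3, ∞) onto (−∞, 8].
Since 8 = 8, the images partition ℝ: ψ is injective and surjective, hence bijective.
Because the two images are disjoint, no x < −3 has ψ(x) = ψ(−3), so we compute ψ⁻¹(1): 1 lies in (−∞, 8], so solve −3x − 1 = 1: x = (1 + 1)/(−3) = −2/3.

-2/3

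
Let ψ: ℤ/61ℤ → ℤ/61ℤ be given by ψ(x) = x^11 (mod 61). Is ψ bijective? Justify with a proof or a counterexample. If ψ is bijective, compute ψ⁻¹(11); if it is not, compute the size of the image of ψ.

Since 61 is prime, the nonzero elements of ℤ/61ℤ form a cyclic group of order 60.
As gcd(11, 60) = 1, raising to the 11th power is a bijection on this group: if u^11 ≡ v^11 then (uv^{−1})^11 = 1, and the only element of order dividing gcd(11, 60) = 1 is 1, so u = v.
With ψ(0) = 0 this makes ψ injective on all of ℤ/61ℤ, hence bijective (finite equal-size domain and codomain). In particular ψ is bijective.
Since ψ is bijective, we find the preimage of 11. The inverse of x ↦ x^11 on (ℤ/61ℤ)^× is x ↦ x^11, because 11·11 = 121 = 2·60 + 1 ≡ 1 (mod 60) and x^{60} = 1 for x ≠ 0 (Fermat). So ψ⁻¹(11) = 11^11 mod 61.
Repeated squaring mod 61: 11^1 ≡ 11, 11^2 ≡ 11² = 121 ≡ 60, 11^4 ≡ 60² = 3600 ≡ 1, 11^8 ≡ 1² = 1. Since 11 = 8 + 2 + 1, 11^11 ≡ 1·60·11: 1·60 = 60, then 60·11 = 660 ≡ 50. So 11^11 ≡ 50 (mod 61).
Hence ψ⁻¹(11) = 50.

50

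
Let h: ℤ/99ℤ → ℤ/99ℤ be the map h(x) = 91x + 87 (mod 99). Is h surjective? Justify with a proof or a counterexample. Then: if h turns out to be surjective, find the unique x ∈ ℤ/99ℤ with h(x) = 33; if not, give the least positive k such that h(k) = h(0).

81

Recall that h is surjective if every y in the codomain equals h(x) for some x in the domain.
Since gcd(91, 99) = 1, 91 is invertible modulo 99. Euclid's algorithm: 99 = 1·91 + 8, 91 = 11·8 + 3, 8 = 2·3 + 2, 3 = 1·2 + 1; back-substituting gives 1 = 37·91 − 34·99, so 91⁻¹ ≡ 37 (mod 99).
For any y ∈ ℤ/99ℤ, x = 37(y − 87) mod 99 satisfies h(x) = 91·37(y − 87) + 87 ≡ y (since 91·37 ≡ 1 mod 99). So every y has a preimage.
Therefore h is surjective.
Since h is surjective, we compute h⁻¹(33): solve 91x + 87 ≡ 33 (mod 99), i.e. 91x ≡ 45 (mod 99).
Multiplying by 91⁻¹ = 37 gives x ≡ 37·45 = 1665 = 16·99 + 81 ≡ 81 (mod 99).
Check: h(81) = 91·81 + 87 = 7458 = 75·99 + 33 ≡ 33 (mod 99).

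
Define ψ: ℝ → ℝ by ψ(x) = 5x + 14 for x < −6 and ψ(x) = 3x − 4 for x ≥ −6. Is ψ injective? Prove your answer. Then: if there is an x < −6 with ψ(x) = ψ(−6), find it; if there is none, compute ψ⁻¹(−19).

-36/5

Both pieces are strictly increasing (slopes 5 and 3), so each is injective on its own interval.
The left piece maps (−∞, −6) onto (−∞, −16); the right piece maps [−6, ∞) onto [−22, ∞).
These images overlap. In particular ψ(−6) = −22 (right piece), and solving 5x + 14 = −22 on the left piece gives x = −36/5 < −6.
So ψ(−36/5) = ψ(−6) with −36/5 ≠ −6, and ψ is not injective. This x = −36/5 is the requested value below −6.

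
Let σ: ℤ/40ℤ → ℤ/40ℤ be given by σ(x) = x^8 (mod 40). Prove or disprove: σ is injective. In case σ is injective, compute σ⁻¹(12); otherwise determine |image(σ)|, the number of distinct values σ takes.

4

σ(1) = 1^8 = 1.
σ(3): Repeated squaring mod 40: 3^1 ≡ 3, 3^2 ≡ 3² = 9, 3^4 ≡ 9² = 81 ≡ 1, 3^8 ≡ 1² = 1. So 3^8 ≡ 1 (mod 40).
So σ(1) = σ(3) = 1 while 1 ≠ 3, hence σ is not injective.
Since σ is not injective, we determine |image(σ)|. Computing x^8 mod 40 for each x (by repeated squaring, reducing mod 40 at every step), the values σ(0), σ(1), …, σ(39) are: 0, 1, 16, 1, 16, 25, 16, 1, 16, 1, 0, 1, 16, 1, 16, 25, 16, 1, 16, 1, 0, 1, 16, 1, 16, 25, 16, 1, 16, 1, 0, 1, 16, 1, 16, 25, 16, 1, 16, 1.
The distinct values are {0, 1, 16, 25}; there are 4 of them.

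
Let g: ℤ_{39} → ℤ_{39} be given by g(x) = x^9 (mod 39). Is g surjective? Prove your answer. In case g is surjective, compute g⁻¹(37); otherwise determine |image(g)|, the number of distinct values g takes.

g(2): Repeated squaring mod 39: 2^1 ≡ 2, 2^2 ≡ 2² = 4, 2^4 ≡ 4² = 16, 2^8 ≡ 16² = 256 ≡ 22. Since 9 = 8 + 1, 2^9 ≡ 22·2: 22·2 = 44 ≡ 5. So 2^9 ≡ 5 (mod 39).
g(5): Repeated squaring mod 39: 5^1 ≡ 5, 5^2 ≡ 5² = 25, 5^4 ≡ 25² = 625 ≡ 1, 5^8 ≡ 1² = 1. Since 9 = 8 + 1, 5^9 ≡ 1·5: 1·5 = 5. So 5^9 ≡ 5 (mod 39).
So g(2) = g(5) = 5 while 2 ≠ 5, hence g is not injective.
A non-injective map from the 39-element set ℤ_{39} to itself takes at most 38 distinct values, so it cannot be surjective. Therefore g is not surjective.
Since g is not surjective, we determine |image(g)|. Computing x^9 mod 39 for each x (by repeated squaring, reducing mod 39 at every step), the values g(0), g(1), …, g(38) are: 0, 1, 5, 27, 25, 5, 18, 34, 8, 27, 25, 8, 12, 13, 14, 18, 1, 38, 18, 31, 8, 21, 1, 38, 21, 25, 26, 27, 31, 14, 12, 31, 5, 21, 34, 14, 12, 34, 38.
The distinct values are {0, 1, 5, 8, 12, 13, 14, 18, 21, 25, 26, 27, 31, 34, 38}; there are 15 of them.

15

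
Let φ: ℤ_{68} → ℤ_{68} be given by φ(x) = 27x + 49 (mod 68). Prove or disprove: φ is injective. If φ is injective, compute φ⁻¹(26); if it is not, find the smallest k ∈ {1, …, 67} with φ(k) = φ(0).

47

Recall: φ is injective when φ(x_1) = φ(x_2) forces x_1 = x_2.
Suppose φ(x_1) = φ(x_2) in ℤ_{68}. Then 27x_1 + 49 ≡ 27x_2 + 49 (mod 68), so 27(x_1 − x_2) ≡ 0 (mod 68).
Since gcd(27, 68) = 1, 27 is invertible modulo 68, therefore x_1 − x_2 ≡ 0 (mod 68), i.e. x_1 = x_2.
Thus φ is injective.
We now compute 27⁻¹ mod 68 explicitly. Euclid's algorithm: 68 = 2·27 + 14, 27 = 1·14 + 13, 14 = 1·13 + 1; back-substituting gives 1 = 63·27 − 25·68, so 27⁻¹ ≡ 63 (mod 68).
Since φ is injective, we find φ⁻¹(26): we need 27x ≡ 26 − 49 ≡ 45 (mod 68). Using 27⁻¹ = 63: x ≡ 63·45 = 2835 = 41·68 + 47, so x = 47.
Check: φ(47) = 27·47 + 49 = 1318 = 19·68 + 26 ≡ 26 (mod 68).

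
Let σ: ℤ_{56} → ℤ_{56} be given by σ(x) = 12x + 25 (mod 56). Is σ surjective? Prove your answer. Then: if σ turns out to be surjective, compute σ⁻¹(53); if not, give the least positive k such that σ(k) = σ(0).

Since gcd(12, 56) = 4, we have 12x ≡ 0 (mod 4) for all x, so σ(x) ≡ 1 (mod 4).
But 0 ≢ 1 (mod 4), so 0 ∈ ℤ_{56} has no preimage. Hence σ is not surjective.
Since σ is not surjective, we find the least positive k with σ(k) = σ(0): this means 12k ≡ 0 (mod 56), i.e. 56 ∣ 12k. Since gcd(12, 56) = 4, dividing through by 4 this holds exactly when 14 ∣ 3k, and as gcd(3, 14) = 1, exactly when 14 ∣ k.
The smallest positive such k is 14.

14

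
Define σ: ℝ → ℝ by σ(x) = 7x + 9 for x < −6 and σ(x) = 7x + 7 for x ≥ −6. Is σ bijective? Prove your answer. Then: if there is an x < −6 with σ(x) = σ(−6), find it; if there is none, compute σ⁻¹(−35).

Both pieces are strictly increasing (slopes 7 and 7), so each is injective on its own interval.
The left piece maps (−∞, −6) onto (−∞, −33); the right piece maps [−6, ∞) onto [−35, ∞).
These images overlap. In particular σ(−6) = −35 (right piece), and solving 7x + 9 = −35 on the left piece gives x = −44/7 < −6.
So σ(−44/7) = σ(−6) with −44/7 ≠ −6, and σ is not injective, hence not bijective. This x = −44/7 is the requested value below −6.

-44/7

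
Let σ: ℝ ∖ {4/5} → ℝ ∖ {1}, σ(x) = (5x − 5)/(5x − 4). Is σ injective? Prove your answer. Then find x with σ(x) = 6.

19/25

Suppose σ(s) = σ(t). Cross-multiplying: (5s − 5)(5t − 4) = (5t − 5)(5s − 4).
Expanding both sides and cancelling the symmetric terms leaves 5·(s − t) = 0. Since 5 ≠ 0, s = t. Therefore σ is injective.
Solving σ(x) = 6: cross-multiplying gives 5x − 5 = 6(5x − 4), which rearranges to −25x = −19, so x = 19/25.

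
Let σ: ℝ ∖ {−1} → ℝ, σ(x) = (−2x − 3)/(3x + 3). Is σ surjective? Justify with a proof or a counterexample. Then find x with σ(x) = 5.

-18/17

If σ(x) = −2/3, cross-multiplying gives 3(−2x − 3) = −2(3x + 3), which simplifies to −9 = −6 — false.  So −2/3 has no preimage and σ is not surjective.
Solving σ(x) = 5: cross-multiplying gives −2x − 3 = 5(3x + 3), which rearranges to −17x = 18, so x = −18/17.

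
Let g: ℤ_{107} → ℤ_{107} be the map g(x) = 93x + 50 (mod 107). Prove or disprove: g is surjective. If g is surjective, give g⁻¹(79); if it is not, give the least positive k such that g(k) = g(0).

82

By definition, surjectivity means every element of the codomain has a preimage under g.
Since gcd(93, 107) = 1, 93 is invertible modulo 107. Euclid's algorithm: 107 = 1·93 + 14, 93 = 6·14 + 9, 14 = 1·9 + 5, 9 = 1·5 + 4, 5 = 1·4 + 1; back-substituting gives 1 = 84·93 − 73·107, so 93⁻¹ ≡ 84 (mod 107).
Then y ↦ 84(y − 50) is a two-sided inverse to g, so every y ∈ ℤ_{107} has a preimage.
Thus g is surjective.
Since g is surjective, we find g⁻¹(79): we need 93x ≡ 79 − 50 ≡ 29 (mod 107). Using 93⁻¹ = 84: x ≡ 84·29 = 2436 = 22·107 + 82, so x = 82.
Check: g(82) = 93·82 + 50 = 7676 = 71·107 + 79 ≡ 79 (mod 107).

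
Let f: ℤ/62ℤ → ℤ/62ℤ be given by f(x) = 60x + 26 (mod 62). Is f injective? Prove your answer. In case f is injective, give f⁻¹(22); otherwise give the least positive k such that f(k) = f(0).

31

Recall: f is injective when f(x_1) = f(x_2) forces x_1 = x_2.
We have gcd(60, 62) = 2 > 1. Taking x_1 = 0 and x_2 = 31: f(0) = 26 and f(31) = 60·31 + 26 = 1886 ≡ 26 (mod 62).
So f(0) = f(31) while 0 ≠ 31, hence f is not injective.
Since f is not injective, we find the least positive k with f(k) = f(0): this means 60k ≡ 0 (mod 62), i.e. 62 ∣ 60k. Since gcd(60, 62) = 2, dividing through by 2 this holds exactly when 31 ∣ 30k, and as gcd(30, 31) = 1, exactly when 31 ∣ k.
The smallest positive such k is 31.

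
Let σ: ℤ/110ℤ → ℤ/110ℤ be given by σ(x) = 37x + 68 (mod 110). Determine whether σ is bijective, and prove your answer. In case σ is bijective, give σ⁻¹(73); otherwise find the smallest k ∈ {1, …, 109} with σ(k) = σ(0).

Suppose σ(a) = σ(b) in ℤ/110ℤ. Then 37a + 68 ≡ 37b + 68 (mod 110), thus 37(a − b) ≡ 0 (mod 110).
Since gcd(37, 110) = 1, 37 is invertible modulo 110, so a − b ≡ 0 (mod 110), i.e. a = b.
We now compute 37⁻¹ mod 110 explicitly. Euclid's algorithm: 110 = 2·37 + 36, 37 = 1·36 + 1; back-substituting gives 1 = 3·37 − 1·110, so 37⁻¹ ≡ 3 (mod 110).
Then y ↦ 3(y − 68) is a two-sided inverse to σ, so every y ∈ ℤ/110ℤ has a preimage.
Therefore σ is bijective.
Since σ is bijective, we find σ⁻¹(73): we need 37x ≡ 73 − 68 ≡ 5 (mod 110). Using 37⁻¹ = 3: x ≡ 3·5 = 15, so x = 15.
Check: σ(15) = 37·15 + 68 = 623 = 5·110 + 73 ≡ 73 (mod 110).

15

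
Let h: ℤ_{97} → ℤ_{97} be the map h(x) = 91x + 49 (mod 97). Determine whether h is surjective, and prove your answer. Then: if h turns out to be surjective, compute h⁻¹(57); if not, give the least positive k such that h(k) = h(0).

31

Recall: h is surjective if every y in the codomain equals h(x) for some x in the domain.
Since gcd(91, 97) = 1, 91 is invertible modulo 97. Euclid's algorithm: 97 = 1·91 + 6, 91 = 15·6 + 1; back-substituting gives 1 = 16·91 − 15·97, so 91⁻¹ ≡ 16 (mod 97).
Then y ↦ 16(y − 49) is a two-sided inverse to h, so every y ∈ ℤ_{97} has a preimage.
Therefore h is surjective.
Since h is surjective, we compute h⁻¹(57): solve 91x + 49 ≡ 57 (mod 97), i.e. 91x ≡ 8 (mod 97).
Multiplying by 91⁻¹ = 16 gives x ≡ 16·8 = 128 = 1·97 + 31 ≡ 31 (mod 97).
Check: h(31) = 91·31 + 49 = 2870 = 29·97 + 57 ≡ 57 (mod 97).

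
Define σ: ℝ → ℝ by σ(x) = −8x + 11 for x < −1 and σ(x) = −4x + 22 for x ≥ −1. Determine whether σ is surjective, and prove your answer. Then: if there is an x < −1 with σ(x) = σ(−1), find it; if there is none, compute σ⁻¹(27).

Both pieces are strictly decreasing (slopes −8 and −4), so each is injective on its own interval.
The left piece maps (−∞, −1) onto (19, ∞); the right piece maps [−1, ∞) onto (−∞, 26].
The union (19, ∞) ∪ (−∞, 26] covers ℝ, so σ is surjective.
For the follow-up: the images overlap, so an x < −1 with σ(x) = σ(−1) exists. σ(−1) = 26; solving −8x + 11 = 26 for x < −1 gives x = (26 − 11)/(−8) = −15/8.

-15/8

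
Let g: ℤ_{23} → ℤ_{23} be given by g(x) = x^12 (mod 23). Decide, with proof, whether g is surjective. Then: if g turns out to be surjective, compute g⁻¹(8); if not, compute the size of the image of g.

12

g(11): Repeated squaring mod 23: 11^1 ≡ 11, 11^2 ≡ 11² = 121 ≡ 6, 11^4 ≡ 6² = 36 ≡ 13, 11^8 ≡ 13² = 169 ≡ 8. Since 12 = 8 + 4, 11^12 ≡ 8·13: 8·13 = 104 ≡ 12. So 11^12 ≡ 12 (mod 23).
g(12): Repeated squaring mod 23: 12^1 ≡ 12, 12^2 ≡ 12² = 144 ≡ 6, 12^4 ≡ 6² = 36 ≡ 13, 12^8 ≡ 13² = 169 ≡ 8. Since 12 = 8 + 4, 12^12 ≡ 8·13: 8·13 = 104 ≡ 12. So 12^12 ≡ 12 (mod 23).
So g(11) = g(12) = 12 while 11 ≠ 12, hence g is not injective.
A non-injective map from the 23-element set ℤ_{23} to itself takes at most 22 distinct values, so it cannot be surjective. So g is not surjective.
Since g is not surjective, we determine |image(g)|. Computing x^12 mod 23 for each x (by repeated squaring, reducing mod 23 at every step), the values g(0), g(1), …, g(22) are: 0, 1, 2, 3, 4, 18, 6, 16, 8, 9, 13, 12, 12, 13, 9, 8, 16, 6, 18, 4, 3, 2, 1.
The distinct values are {0, 1, 2, 3, 4, 6, 8, 9, 12, 13, 16, 18}; there are 12 of them.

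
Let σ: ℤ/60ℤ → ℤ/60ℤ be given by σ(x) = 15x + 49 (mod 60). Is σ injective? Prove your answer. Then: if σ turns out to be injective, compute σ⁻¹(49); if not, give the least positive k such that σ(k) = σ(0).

By definition, injectivity means: for all s, t in the domain, σ(s) = σ(t) implies s = t.
We have gcd(15, 60) = 15 > 1. Taking s = 0 and t = 4: σ(0) = 49 and σ(4) = 15·4 + 49 = 109 ≡ 49 (mod 60).
So σ(0) = σ(4) while 0 ≠ 4, therefore σ is not injective.
Since σ is not injective, we find the least positive k with σ(k) = σ(0): this means 15k ≡ 0 (mod 60), i.e. 60 ∣ 15k. Since gcd(15, 60) = 15, dividing through by 15 this holds exactly when 4 ∣ k.
The smallest positive such k is 4.

4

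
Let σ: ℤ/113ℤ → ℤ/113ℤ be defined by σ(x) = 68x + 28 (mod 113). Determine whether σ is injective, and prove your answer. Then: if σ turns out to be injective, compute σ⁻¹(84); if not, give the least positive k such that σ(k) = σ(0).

Recall: σ is injective if σ(s) = σ(t) implies s = t.
Suppose σ(s) = σ(t) in ℤ/113ℤ. Then 68s + 28 ≡ 68t + 28 (mod 113), thus 68(s − t) ≡ 0 (mod 113).
Since gcd(68, 113) = 1, 68 is invertible modulo 113, so s − t ≡ 0 (mod 113), i.e. s = t.
Therefore σ is injective.
We now compute 68⁻¹ mod 113 explicitly. Euclid's algorithm: 113 = 1·68 + 45, 68 = 1·45 + 23, 45 = 1·23 + 22, 23 = 1·22 + 1; back-substituting gives 1 = 5·68 − 3·113, so 68⁻¹ ≡ 5 (mod 113).
Since σ is injective, we find σ⁻¹(84): we need 68x ≡ 84 − 28 ≡ 56 (mod 113). Using 68⁻¹ = 5: x ≡ 5·56 = 280 = 2·113 + 54, so x = 54.
Check: σ(54) = 68·54 + 28 = 3700 = 32·113 + 84 ≡ 84 (mod 113).

54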